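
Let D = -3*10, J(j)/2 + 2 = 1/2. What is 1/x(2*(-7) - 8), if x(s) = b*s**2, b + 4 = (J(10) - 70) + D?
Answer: -1/51788 ≈ -1.9309e-5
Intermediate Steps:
J(j) = -3 (J(j) = -4 + 2/2 = -4 + 2*(1/2) = -4 + 1 = -3)
D = -30
b = -107 (b = -4 + ((-3 - 70) - 30) = -4 + (-73 - 30) = -4 - 103 = -107)
x(s) = -107*s**2
1/x(2*(-7) - 8) = 1/(-107*(2*(-7) - 8)**2) = 1/(-107*(-14 - 8)**2) = 1/(-107*(-22)**2) = 1/(-107*484) = 1/(-51788) = -1/51788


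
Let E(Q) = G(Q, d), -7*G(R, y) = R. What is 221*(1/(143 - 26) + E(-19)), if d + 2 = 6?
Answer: 37910/63 ≈ 601.75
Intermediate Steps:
d = 4 (d = -2 + 6 = 4)
G(R, y) = -R/7
E(Q) = -Q/7
221*(1/(143 - 26) + E(-19)) = 221*(1/(143 - 26) - ⅐*(-19)) = 221*(1/117 + 19/7) = 221*(2230/819) = 37910/63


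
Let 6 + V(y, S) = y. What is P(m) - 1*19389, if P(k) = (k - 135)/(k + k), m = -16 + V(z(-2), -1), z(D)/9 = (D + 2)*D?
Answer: -852959/44 ≈ -19385.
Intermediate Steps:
z(D) = 9*D*(2 + D) (z(D) = 9*((D + 2)*D) = 9*((2 + D)*D) = 9*(D*(2 + D)) = 9*D*(2 + D))
V(y, S) = -6 + y
m = -22 (m = -16 + (-6 + 9*(-2)*(2 - 2)) = -16 + (-6 + 9*(-2)*0) = -16 + (-6 + 0) = -16 - 6 = -22)
P(k) = (-135 + k)/(2*k) (P(k) = (-135 + k)/((2*k)) = (-135 + k)*(1/(2*k)) = (-135 + k)/(2*k))
P(m) - 1*19389 = (1/2)*(-135 - 22)/(-22) - 1*19389 = (1/2)*(-1/22)*(-157) - 19389 = 157/44 - 19389 = -852959/44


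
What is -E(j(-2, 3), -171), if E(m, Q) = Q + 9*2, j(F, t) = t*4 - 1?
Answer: 153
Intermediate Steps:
j(F, t) = -1 + 4*t (j(F, t) = 4*t - 1 = -1 + 4*t)
E(m, Q) = 18 + Q (E(m, Q) = Q + 18 = 18 + Q)
-E(j(-2, 3), -171) = -(18 - 171) = -1*(-153) = 153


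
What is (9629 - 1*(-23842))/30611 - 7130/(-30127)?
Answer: 1226637247/922217597 ≈ 1.3301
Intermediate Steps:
(9629 - 1*(-23842))/30611 - 7130/(-30127) = (9629 + 23842)*(1/30611) - 7130*(-1/30127) = 33471*(1/30611) + 7130/30127 = 33471/30611 + 7130/30127 = 1226637247/922217597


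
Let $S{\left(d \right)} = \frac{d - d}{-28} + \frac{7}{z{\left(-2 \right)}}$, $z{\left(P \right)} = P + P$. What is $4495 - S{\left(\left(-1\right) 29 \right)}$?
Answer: $\frac{17987}{4} \approx 4496.8$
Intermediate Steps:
$z{\left(P \right)} = 2 P$
$S{\left(d \right)} = - \frac{7}{4}$ ($S{\left(d \right)} = \frac{d - d}{-28} + \frac{7}{2 \left(-2\right)} = 0 \left(- \frac{1}{28}\right) + \frac{7}{-4} = 0 + 7 \left(- \frac{1}{4}\right) = 0 - \frac{7}{4} = - \frac{7}{4}$)
$4495 - S{\left(\left(-1\right) 29 \right)} = 4495 - - \frac{7}{4} = 4495 + \frac{7}{4} = \frac{17987}{4}$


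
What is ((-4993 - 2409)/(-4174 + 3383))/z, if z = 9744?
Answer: 3701/3853752 ≈ 0.00096036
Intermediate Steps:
((-4993 - 2409)/(-4174 + 3383))/z = ((-4993 - 2409)/(-4174 + 3383))/9744 = -7402/(-791)*(1/9744) = -7402*(-1/791)*(1/9744) = (7402/791)*(1/9744) = 3701/3853752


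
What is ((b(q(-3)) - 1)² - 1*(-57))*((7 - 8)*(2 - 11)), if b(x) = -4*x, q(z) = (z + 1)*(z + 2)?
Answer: 1242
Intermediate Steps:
q(z) = (1 + z)*(2 + z)
((b(q(-3)) - 1)² - 1*(-57))*((7 - 8)*(2 - 11)) = ((-4*(2 + (-3)² + 3*(-3)) - 1)² - 1*(-57))*((7 - 8)*(2 - 11)) = ((-4*(2 + 9 - 9) - 1)² + 57)*(-1*(-9)) = ((-4*2 - 1)² + 57)*9 = ((-8 - 1)² + 57)*9 = ((-9)² + 57)*9 = (81 + 57)*9 = 138*9 = 1242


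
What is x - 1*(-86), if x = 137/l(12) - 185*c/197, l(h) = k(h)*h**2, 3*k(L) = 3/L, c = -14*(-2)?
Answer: 168133/2364 ≈ 71.122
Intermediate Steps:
c = 28
k(L) = 1/L (k(L) = (3/L)/3 = 1/L)
l(h) = h (l(h) = h**2/h = h)
x = -35171/2364 (x = 137/12 - 185/(197/28) = 137*(1/12) - 185/(197*(1/28)) = 137/12 - 185/197/28 = 137/12 - 185*28/197 = 137/12 - 5180/197 = -35171/2364 ≈ -14.878)
x - 1*(-86) = -35171/2364 - 1*(-86) = -35171/2364 + 86 = 168133/2364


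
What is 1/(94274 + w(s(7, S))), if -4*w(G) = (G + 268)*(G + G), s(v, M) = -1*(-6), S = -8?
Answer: 1/93452 ≈ 1.0701e-5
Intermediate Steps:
s(v, M) = 6
w(G) = -G*(268 + G)/2 (w(G) = -(G + 268)*(G + G)/4 = -(268 + G)*2*G/4 = -G*(268 + G)/2)
1/(94274 + w(s(7, S))) = 1/(94274 - ½*6*(268 + 6)) = 1/(94274 - ½*6*274) = 1/(94274 - 822) = 1/93452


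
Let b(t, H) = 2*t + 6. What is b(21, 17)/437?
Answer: 48/437 ≈ 0.10984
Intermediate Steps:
b(t, H) = 6 + 2*t
b(21, 17)/437 = (6 + 2*21)/437 = (6 + 42)*(1/437) = 48*(1/437) = 48/437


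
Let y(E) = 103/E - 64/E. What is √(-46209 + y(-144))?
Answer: I*√6654135/12 ≈ 214.96*I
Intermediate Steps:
y(E) = 39/E
√(-46209 + y(-144)) = √(-46209 + 39/(-144)) = √(-46209 + 39*(-1/144)) = √(-46209 - 13/48) = √(-2218045/48) = I*√6654135/12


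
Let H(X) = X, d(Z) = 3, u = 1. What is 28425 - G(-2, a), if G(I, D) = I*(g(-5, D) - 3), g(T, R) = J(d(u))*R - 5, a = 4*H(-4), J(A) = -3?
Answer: 28505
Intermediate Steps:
a = -16 (a = 4*(-4) = -16)
g(T, R) = -5 - 3*R (g(T, R) = -3*R - 5 = -5 - 3*R)
G(I, D) = I*(-8 - 3*D) (G(I, D) = I*((-5 - 3*D) - 3) = I*(-8 - 3*D))
28425 - G(-2, a) = 28425 - (-2)*(-8 - 3*(-16)) = 28425 - (-2)*(-8 + 48) = 28425 - (-2)*40 = 28425 - 1*(-80) = 28425 + 80 = 28505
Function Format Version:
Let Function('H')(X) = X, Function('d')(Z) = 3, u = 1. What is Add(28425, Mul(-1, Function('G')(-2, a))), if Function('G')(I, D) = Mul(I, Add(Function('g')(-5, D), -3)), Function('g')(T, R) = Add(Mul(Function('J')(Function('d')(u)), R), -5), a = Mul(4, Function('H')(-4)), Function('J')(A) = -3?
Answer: 28505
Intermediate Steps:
a = -16 (a = Mul(4, -4) = -16)
Function('g')(T, R) = Add(-5, Mul(-3, R)) (Function('g')(T, R) = Add(Mul(-3, R), -5) = Add(-5, Mul(-3, R)))
Function('G')(I, D) = Mul(I, Add(-8, Mul(-3, D))) (Function('G')(I, D) = Mul(I, Add(Add(-5, Mul(-3, D)), -3)) = Mul(I, Add(-8, Mul(-3, D))))
Add(28425, Mul(-1, Function('G')(-2, a))) = Add(28425, Mul(-1, Mul(-2, Add(-8, Mul(-3, -16))))) = Add(28425, Mul(-1, Mul(-2, Add(-8, 48)))) = Add(28425, Mul(-1, Mul(-2, 40))) = Add(28425, Mul(-1, -80)) = Add(28425, 80) = 28505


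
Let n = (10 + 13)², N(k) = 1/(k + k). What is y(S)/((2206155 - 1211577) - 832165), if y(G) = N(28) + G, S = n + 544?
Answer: 60089/9095128 ≈ 0.0066067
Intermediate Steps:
N(k) = 1/(2*k)
n = 529 (n = 23² = 529)
S = 1073 (S = 529 + 544 = 1073)
y(G) = 1/56 + G (y(G) = (½)/28 + G = (½)*(1/28) + G = 1/56 + G)
y(S)/((2206155 - 1211577) - 832165) = (1/56 + 1073)/((2206155 - 1211577) - 832165) = 60089/(56*(994578 - 832165)) = (60089/56)/162413 = (60089/56)*(1/162413) = 60089/9095128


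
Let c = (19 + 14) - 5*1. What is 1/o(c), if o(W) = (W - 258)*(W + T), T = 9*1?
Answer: -1/8510 ≈ -0.00011751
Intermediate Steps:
T = 9
c = 28 (c = 33 - 5 = 28)
o(W) = (-258 + W)*(9 + W) (o(W) = (W - 258)*(W + 9) = (-258 + W)*(9 + W))
1/o(c) = 1/(-2322 + 28**2 - 249*28) = 1/(-2322 + 784 - 6972) = 1/(-8510) = -1/8510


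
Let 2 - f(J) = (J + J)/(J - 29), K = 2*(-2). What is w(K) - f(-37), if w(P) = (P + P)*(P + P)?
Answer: 2083/33 ≈ 63.121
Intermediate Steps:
K = -4
w(P) = 4*P² (w(P) = (2*P)*(2*P) = 4*P²)
f(J) = 2 - 2*J/(-29 + J) (f(J) = 2 - (J + J)/(J - 29) = 2 - 2*J/(-29 + J))
w(K) - f(-37) = 4*(-4)² - (-58)/(-29 - 37) = 4*16 - (-58)/(-66) = 64 - (-58)*(-1)/66 = 64 - 1*29/33 = 64 - 29/33 = 2083/33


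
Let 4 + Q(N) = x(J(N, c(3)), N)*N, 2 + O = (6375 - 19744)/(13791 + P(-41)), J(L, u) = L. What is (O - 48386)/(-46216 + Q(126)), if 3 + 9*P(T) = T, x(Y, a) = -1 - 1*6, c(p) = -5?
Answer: 6003861421/5844180650 ≈ 1.0273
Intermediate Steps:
x(Y, a) = -7 (x(Y, a) = -1 - 6 = -7)
P(T) = -1/3 + T/9
O = -368471/124075 (O = -2 + (6375 - 19744)/(13791 + (-1/3 + (1/9)*(-41))) = -2 - 13369/(13791 + (-1/3 - 41/9)) = -2 - 13369/(13791 - 44/9) = -2 - 13369/124075/9 = -2 - 13369*9/124075 = -2 - 120321/124075 = -368471/124075 ≈ -2.9697)
Q(N) = -4 - 7*N
(O - 48386)/(-46216 + Q(126)) = (-368471/124075 - 48386)/(-46216 + (-4 - 7*126)) = -6003861421/(124075*(-46216 + (-4 - 882))) = -6003861421/(124075*(-46216 - 886)) = -6003861421/124075/(-47102) = -6003861421/124075*(-1/47102) = 6003861421/5844180650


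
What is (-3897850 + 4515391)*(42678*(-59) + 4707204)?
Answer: 1351921992282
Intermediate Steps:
(-3897850 + 4515391)*(42678*(-59) + 4707204) = 617541*(-2518002 + 4707204) = 617541*2189202 = 1351921992282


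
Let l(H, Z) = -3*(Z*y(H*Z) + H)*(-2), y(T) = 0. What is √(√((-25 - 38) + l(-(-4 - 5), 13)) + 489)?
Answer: √(489 + 3*I) ≈ 22.113 + 0.06783*I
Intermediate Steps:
l(H, Z) = 6*H (l(H, Z) = -3*(Z*0 + H)*(-2) = -3*(0 + H)*(-2) = -3*H*(-2) = 6*H)
√(√((-25 - 38) + l(-(-4 - 5), 13)) + 489) = √(√((-25 - 38) + 6*(-(-4 - 5))) + 489) = √(√(-63 + 6*(-1*(-9))) + 489) = √(√(-63 + 6*9) + 489) = √(√(-63 + 54) + 489) = √(√(-9) + 489) = √(3*I + 489) = √(489 + 3*I)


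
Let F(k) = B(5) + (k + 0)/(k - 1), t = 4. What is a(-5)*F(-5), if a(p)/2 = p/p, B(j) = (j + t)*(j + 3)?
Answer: 437/3 ≈ 145.67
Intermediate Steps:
B(j) = (3 + j)*(4 + j) (B(j) = (j + 4)*(j + 3) = (4 + j)*(3 + j) = (3 + j)*(4 + j))
a(p) = 2 (a(p) = 2*(p/p) = 2*1 = 2)
F(k) = 72 + k/(-1 + k) (F(k) = (12 + 5**2 + 7*5) + (k + 0)/(k - 1) = (12 + 25 + 35) + k/(-1 + k) = 72 + k/(-1 + k))
a(-5)*F(-5) = 2*((-72 + 73*(-5))/(-1 - 5)) = 2*((-72 - 365)/(-6)) = 2*(-1/6*(-437)) = 2*(437/6) = 437/3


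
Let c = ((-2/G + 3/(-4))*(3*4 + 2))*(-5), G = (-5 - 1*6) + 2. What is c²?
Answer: 442225/324 ≈ 1364.9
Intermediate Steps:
G = -9 (G = (-5 - 6) + 2 = -11 + 2 = -9)
c = 665/18 (c = ((-2/(-9) + 3/(-4))*(3*4 + 2))*(-5) = ((-2*(-⅑) + 3*(-¼))*(12 + 2))*(-5) = ((2/9 - ¾)*14)*(-5) = -19/36*14*(-5) = -133/18*(-5) = 665/18 ≈ 36.944)
c² = (665/18)² = 442225/324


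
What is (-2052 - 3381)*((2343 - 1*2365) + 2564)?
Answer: -13810686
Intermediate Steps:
(-2052 - 3381)*((2343 - 1*2365) + 2564) = -5433*((2343 - 2365) + 2564) = -5433*(-22 + 2564) = -5433*2542 = -13810686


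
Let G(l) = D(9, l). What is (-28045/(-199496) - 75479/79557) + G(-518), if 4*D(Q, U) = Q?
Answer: 22883849843/15871303272 ≈ 1.4418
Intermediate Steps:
D(Q, U) = Q/4
G(l) = 9/4 (G(l) = (1/4)*9 = 9/4)
(-28045/(-199496) - 75479/79557) + G(-518) = (-28045/(-199496) - 75479/79557) + 9/4 = (-28045*(-1/199496) - 75479*1/79557) + 9/4 = (28045/199496 - 75479/79557) + 9/4 = -12826582519/15871303272 + 9/4 = 22883849843/15871303272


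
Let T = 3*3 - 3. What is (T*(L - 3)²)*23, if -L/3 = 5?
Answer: 44712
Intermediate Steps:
L = -15 (L = -3*5 = -15)
T = 6 (T = 9 - 3 = 6)
(T*(L - 3)²)*23 = (6*(-15 - 3)²)*23 = (6*(-18)²)*23 = (6*324)*23 = 1944*23 = 44712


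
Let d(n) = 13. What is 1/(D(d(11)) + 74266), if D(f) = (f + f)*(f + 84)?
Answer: 1/76788 ≈ 1.3023e-5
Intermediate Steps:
D(f) = 2*f*(84 + f) (D(f) = (2*f)*(84 + f) = 2*f*(84 + f))
1/(D(d(11)) + 74266) = 1/(2*13*(84 + 13) + 74266) = 1/(2*13*97 + 74266) = 1/(2522 + 74266) = 1/76788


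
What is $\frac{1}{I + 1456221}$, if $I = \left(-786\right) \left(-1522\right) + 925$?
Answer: $\frac{1}{2653438} \approx 3.7687 \cdot 10^{-7}$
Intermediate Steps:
$I = 1197217$ ($I = 1196292 + 925 = 1197217$)
$\frac{1}{I + 1456221} = \frac{1}{1197217 + 1456221} = \frac{1}{2653438}$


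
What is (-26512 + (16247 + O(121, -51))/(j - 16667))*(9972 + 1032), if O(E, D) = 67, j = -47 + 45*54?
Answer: -1041841449222/3571 ≈ -2.9175e+8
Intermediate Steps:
j = 2383 (j = -47 + 2430 = 2383)
(-26512 + (16247 + O(121, -51))/(j - 16667))*(9972 + 1032) = (-26512 + (16247 + 67)/(2383 - 16667))*(9972 + 1032) = (-26512 + 16314/(-14284))*11004 = (-26512 + 16314*(-1/14284))*11004 = (-26512 - 8157/7142)*11004 = -189356861/7142*11004 = -1041841449222/3571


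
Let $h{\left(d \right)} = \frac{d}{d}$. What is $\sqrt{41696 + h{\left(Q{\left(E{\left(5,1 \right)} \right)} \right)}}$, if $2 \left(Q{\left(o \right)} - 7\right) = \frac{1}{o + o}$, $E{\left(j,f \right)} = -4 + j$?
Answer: $3 \sqrt{4633} \approx 204.2$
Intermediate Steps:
$Q{\left(o \right)} = 7 + \frac{1}{4 o}$ ($Q{\left(o \right)} = 7 + \frac{1}{2 \left(o + o\right)} = 7 + \frac{1}{2 \cdot 2 o} = 7 + \frac{\frac{1}{2} \frac{1}{o}}{2} = 7 + \frac{1}{4 o}$)
$h{\left(d \right)} = 1$
$\sqrt{41696 + h{\left(Q{\left(E{\left(5,1 \right)} \right)} \right)}} = \sqrt{41696 + 1} = \sqrt{41697} = 3 \sqrt{4633}$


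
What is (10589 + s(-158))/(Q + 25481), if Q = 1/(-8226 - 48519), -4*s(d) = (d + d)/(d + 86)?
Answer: 4806484345/11567354752 ≈ 0.41552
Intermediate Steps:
s(d) = -d/(2*(86 + d)) (s(d) = -(d + d)/(4*(d + 86)) = -2*d/(4*(86 + d)) = -d/(2*(86 + d)))
Q = -1/56745 (Q = 1/(-56745) = -1/56745 ≈ -1.7623e-5)
(10589 + s(-158))/(Q + 25481) = (10589 - 1*(-158)/(172 + 2*(-158)))/(-1/56745 + 25481) = (10589 - 1*(-158)/(172 - 316))/(1445919344/56745) = (10589 - 1*(-158)/(-144))*(56745/1445919344) = (10589 - 1*(-158)*(-1/144))*(56745/1445919344) = (10589 - 79/72)*(56745/1445919344) = (762329/72)*(56745/1445919344) = 4806484345/11567354752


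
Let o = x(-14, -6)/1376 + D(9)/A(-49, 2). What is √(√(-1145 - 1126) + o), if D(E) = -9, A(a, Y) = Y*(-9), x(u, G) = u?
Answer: √(14491 + 29584*I*√2271)/172 ≈ 4.9065 + 4.8563*I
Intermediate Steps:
A(a, Y) = -9*Y
o = 337/688 (o = -14/1376 - 9/((-9*2)) = -14*1/1376 - 9/(-18) = -7/688 - 9*(-1/18) = -7/688 + ½ = 337/688 ≈ 0.48983)
√(√(-1145 - 1126) + o) = √(√(-1145 - 1126) + 337/688) = √(√(-2271) + 337/688) = √(I*√2271 + 337/688) = √(337/688 + I*√2271)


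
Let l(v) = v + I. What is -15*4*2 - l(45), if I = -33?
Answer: -132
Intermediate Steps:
l(v) = -33 + v (l(v) = v - 33 = -33 + v)
-15*4*2 - l(45) = -15*4*2 - (-33 + 45) = -60*2 - 1*12 = -120 - 12 = -132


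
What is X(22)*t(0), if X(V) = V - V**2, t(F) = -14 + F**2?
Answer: 6468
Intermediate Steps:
X(22)*t(0) = (22*(1 - 1*22))*(-14 + 0**2) = (22*(1 - 22))*(-14 + 0) = (22*(-21))*(-14) = -462*(-14) = 6468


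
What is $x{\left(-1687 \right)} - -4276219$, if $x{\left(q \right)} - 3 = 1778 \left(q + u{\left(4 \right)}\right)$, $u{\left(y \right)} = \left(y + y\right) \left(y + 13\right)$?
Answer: $1518544$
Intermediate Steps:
$u{\left(y \right)} = 2 y \left(13 + y\right)$
$x{\left(q \right)} = 241811 + 1778 q$ ($x{\left(q \right)} = 3 + 1778 \left(q + 2 \cdot 4 \left(13 + 4\right)\right) = 3 + 1778 \left(q + 2 \cdot 4 \cdot 17\right) = 3 + 1778 \left(q + 136\right) = 3 + 1778 \left(136 + q\right) = 3 + \left(241808 + 1778 q\right) = 241811 + 1778 q$)
$x{\left(-1687 \right)} - -4276219 = \left(241811 + 1778 \left(-1687\right)\right) - -4276219 = \left(241811 - 2999486\right) + 4276219 = -2757675 + 4276219 = 1518544$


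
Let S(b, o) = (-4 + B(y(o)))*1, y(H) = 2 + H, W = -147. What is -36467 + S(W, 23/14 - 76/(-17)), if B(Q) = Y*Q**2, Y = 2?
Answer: -1029202901/28322 ≈ -36339.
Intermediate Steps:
B(Q) = 2*Q**2
S(b, o) = -4 + 2*(2 + o)**2 (S(b, o) = (-4 + 2*(2 + o)**2)*1 = -4 + 2*(2 + o)**2)
-36467 + S(W, 23/14 - 76/(-17)) = -36467 + (-4 + 2*(2 + (23/14 - 76/(-17)))**2) = -36467 + (-4 + 2*(2 + (23*(1/14) - 76*(-1/17)))**2) = -36467 + (-4 + 2*(2 + (23/14 + 76/17))**2) = -36467 + (-4 + 2*(2 + 1455/238)**2) = -36467 + (-4 + 2*(1931/238)**2) = -36467 + (-4 + 2*(3728761/56644)) = -36467 + (-4 + 3728761/28322) = -36467 + 3615473/28322 = -1029202901/28322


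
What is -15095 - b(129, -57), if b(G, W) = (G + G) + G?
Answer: -15482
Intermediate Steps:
b(G, W) = 3*G (b(G, W) = 2*G + G = 3*G)
-15095 - b(129, -57) = -15095 - 3*129 = -15095 - 1*387 = -15095 - 387 = -15482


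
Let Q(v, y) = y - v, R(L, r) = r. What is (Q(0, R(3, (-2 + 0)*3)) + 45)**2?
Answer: 1521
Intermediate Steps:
(Q(0, R(3, (-2 + 0)*3)) + 45)**2 = (((-2 + 0)*3 - 1*0) + 45)**2 = ((-2*3 + 0) + 45)**2 = ((-6 + 0) + 45)**2 = (-6 + 45)**2 = 39**2 = 1521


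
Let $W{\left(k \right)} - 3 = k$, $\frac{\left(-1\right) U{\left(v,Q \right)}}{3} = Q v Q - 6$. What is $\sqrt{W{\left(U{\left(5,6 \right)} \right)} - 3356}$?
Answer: $5 i \sqrt{155} \approx 62.25 i$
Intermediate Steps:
$U{\left(v,Q \right)} = 18 - 3 v Q^{2}$ ($U{\left(v,Q \right)} = - 3 \left(Q v Q - 6\right) = - 3 \left(v Q^{2} - 6\right) = - 3 \left(-6 + v Q^{2}\right) = 18 - 3 v Q^{2}$)
$W{\left(k \right)} = 3 + k$
$\sqrt{W{\left(U{\left(5,6 \right)} \right)} - 3356} = \sqrt{\left(3 + \left(18 - 15 \cdot 6^{2}\right)\right) - 3356} = \sqrt{\left(3 + \left(18 - 15 \cdot 36\right)\right) - 3356} = \sqrt{\left(3 + \left(18 - 540\right)\right) - 3356} = \sqrt{\left(3 - 522\right) - 3356} = \sqrt{-519 - 3356} = \sqrt{-3875} = 5 i \sqrt{155}$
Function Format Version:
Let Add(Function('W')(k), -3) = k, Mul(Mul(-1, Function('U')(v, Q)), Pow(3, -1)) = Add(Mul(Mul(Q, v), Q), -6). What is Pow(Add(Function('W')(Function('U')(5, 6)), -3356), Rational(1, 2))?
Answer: Mul(5, I, Pow(155, Rational(1, 2))) ≈ Mul(62.250, I)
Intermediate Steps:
Function('U')(v, Q) = Add(18, Mul(-3, v, Pow(Q, 2))) (Function('U')(v, Q) = Mul(-3, Add(Mul(Mul(Q, v), Q), -6)) = Mul(-3, Add(Mul(v, Pow(Q, 2)), -6)) = Mul(-3, Add(-6, Mul(v, Pow(Q, 2)))) = Add(18, Mul(-3, v, Pow(Q, 2))))
Function('W')(k) = Add(3, k)
Pow(Add(Function('W')(Function('U')(5, 6)), -3356), Rational(1, 2)) = Pow(Add(Add(3, Add(18, Mul(-3, 5, Pow(6, 2)))), -3356), Rational(1, 2)) = Pow(Add(Add(3, Add(18, Mul(-3, 5, 36))), -3356), Rational(1, 2)) = Pow(Add(Add(3, Add(18, -540)), -3356), Rational(1, 2)) = Pow(Add(Add(3, -522), -3356), Rational(1, 2)) = Pow(Add(-519, -3356), Rational(1, 2)) = Pow(-3875, Rational(1, 2)) = Mul(5, I, Pow(155, Rational(1, 2)))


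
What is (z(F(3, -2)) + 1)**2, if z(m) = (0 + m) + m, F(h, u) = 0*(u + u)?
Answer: 1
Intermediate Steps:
F(h, u) = 0 (F(h, u) = 0*(2*u) = 0)
z(m) = 2*m (z(m) = m + m = 2*m)
(z(F(3, -2)) + 1)**2 = (2*0 + 1)**2 = (0 + 1)**2 = 1**2 = 1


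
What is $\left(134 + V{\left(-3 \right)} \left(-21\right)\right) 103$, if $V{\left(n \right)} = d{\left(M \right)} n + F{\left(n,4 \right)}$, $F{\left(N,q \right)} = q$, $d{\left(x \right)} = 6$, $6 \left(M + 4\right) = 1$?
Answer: $44084$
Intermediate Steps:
$M = - \frac{23}{6}$ ($M = -4 + \frac{1}{6} \cdot 1 = -4 + \frac{1}{6} = - \frac{23}{6} \approx -3.8333$)
$V{\left(n \right)} = 4 + 6 n$ ($V{\left(n \right)} = 6 n + 4 = 4 + 6 n$)
$\left(134 + V{\left(-3 \right)} \left(-21\right)\right) 103 = \left(134 + \left(4 + 6 \left(-3\right)\right) \left(-21\right)\right) 103 = \left(134 + \left(4 - 18\right) \left(-21\right)\right) 103 = \left(134 - -294\right) 103 = \left(134 + 294\right) 103 = 428 \cdot 103 = 44084$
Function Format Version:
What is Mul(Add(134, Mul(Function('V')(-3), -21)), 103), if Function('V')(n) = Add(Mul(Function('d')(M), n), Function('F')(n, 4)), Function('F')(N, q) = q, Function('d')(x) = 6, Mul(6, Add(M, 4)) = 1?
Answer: 44084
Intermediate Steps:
M = Rational(-23, 6) (M = Add(-4, Mul(Rational(1, 6), 1)) = Add(-4, Rational(1, 6)) = Rational(-23, 6) ≈ -3.8333)
Function('V')(n) = Add(4, Mul(6, n)) (Function('V')(n) = Add(Mul(6, n), 4) = Add(4, Mul(6, n)))
Mul(Add(134, Mul(Function('V')(-3), -21)), 103) = Mul(Add(134, Mul(Add(4, Mul(6, -3)), -21)), 103) = Mul(Add(134, Mul(Add(4, -18), -21)), 103) = Mul(Add(134, Mul(-14, -21)), 103) = Mul(Add(134, 294), 103) = Mul(428, 103) = 44084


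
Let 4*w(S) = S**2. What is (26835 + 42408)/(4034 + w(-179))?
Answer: 92324/16059 ≈ 5.7491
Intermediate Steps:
w(S) = S**2/4
(26835 + 42408)/(4034 + w(-179)) = (26835 + 42408)/(4034 + (1/4)*(-179)**2) = 69243/(4034 + (1/4)*32041) = 69243/(4034 + 32041/4) = 69243/(48177/4) = 69243*(4/48177) = 92324/16059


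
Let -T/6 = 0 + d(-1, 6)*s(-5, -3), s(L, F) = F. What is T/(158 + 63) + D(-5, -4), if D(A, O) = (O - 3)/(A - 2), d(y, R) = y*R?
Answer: 113/221 ≈ 0.51131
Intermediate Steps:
d(y, R) = R*y
D(A, O) = (-3 + O)/(-2 + A)
T = -108 (T = -6*(0 + (6*(-1))*(-3)) = -6*(0 - 6*(-3)) = -6*(0 + 18) = -6*18 = -108)
T/(158 + 63) + D(-5, -4) = -108/(158 + 63) + (-3 - 4)/(-2 - 5) = -108/221 - 7/(-7) = -108*1/221 - ⅐*(-7) = -108/221 + 1 = 113/221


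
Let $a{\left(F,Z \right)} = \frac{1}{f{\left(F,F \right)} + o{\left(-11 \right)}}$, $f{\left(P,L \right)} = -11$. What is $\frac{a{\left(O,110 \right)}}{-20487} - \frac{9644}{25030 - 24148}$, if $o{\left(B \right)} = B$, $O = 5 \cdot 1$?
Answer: $- \frac{724447489}{66254958} \approx -10.934$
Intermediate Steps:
$O = 5$
$a{\left(F,Z \right)} = - \frac{1}{22}$ ($a{\left(F,Z \right)} = \frac{1}{-11 - 11} = \frac{1}{-22} = - \frac{1}{22}$)
$\frac{a{\left(O,110 \right)}}{-20487} - \frac{9644}{25030 - 24148} = - \frac{1}{22 \left(-20487\right)} - \frac{9644}{25030 - 24148} = \left(- \frac{1}{22}\right) \left(- \frac{1}{20487}\right) - \frac{9644}{25030 - 24148} = \frac{1}{450714} - \frac{9644}{882} = \frac{1}{450714} - \frac{4822}{441} = - \frac{724447489}{66254958}$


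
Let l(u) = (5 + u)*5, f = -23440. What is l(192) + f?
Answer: -22455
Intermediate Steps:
l(u) = 25 + 5*u
l(192) + f = (25 + 5*192) - 23440 = (25 + 960) - 23440 = 985 - 23440 = -22455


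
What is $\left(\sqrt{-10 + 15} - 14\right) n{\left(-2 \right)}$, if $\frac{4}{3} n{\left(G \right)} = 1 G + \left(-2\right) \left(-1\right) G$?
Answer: $63 - \frac{9 \sqrt{5}}{2} \approx 52.938$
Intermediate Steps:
$n{\left(G \right)} = \frac{9 G}{4}$ ($n{\left(G \right)} = \frac{3 \left(1 G + \left(-2\right) \left(-1\right) G\right)}{4} = \frac{3 \left(G + 2 G\right)}{4} = \frac{3 \cdot 3 G}{4} = \frac{9 G}{4}$)
$\left(\sqrt{-10 + 15} - 14\right) n{\left(-2 \right)} = \left(\sqrt{-10 + 15} - 14\right) \frac{9}{4} \left(-2\right) = \left(\sqrt{5} - 14\right) \left(- \frac{9}{2}\right) = \left(-14 + \sqrt{5}\right) \left(- \frac{9}{2}\right) = 63 - \frac{9 \sqrt{5}}{2}$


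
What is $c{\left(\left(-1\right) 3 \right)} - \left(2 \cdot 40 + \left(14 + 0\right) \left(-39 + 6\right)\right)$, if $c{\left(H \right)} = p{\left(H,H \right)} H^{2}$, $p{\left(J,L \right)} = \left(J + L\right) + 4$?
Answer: $364$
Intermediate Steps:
$p{\left(J,L \right)} = 4 + J + L$
$c{\left(H \right)} = H^{2} \left(4 + 2 H\right)$ ($c{\left(H \right)} = \left(4 + H + H\right) H^{2} = \left(4 + 2 H\right) H^{2} = H^{2} \left(4 + 2 H\right)$)
$c{\left(\left(-1\right) 3 \right)} - \left(2 \cdot 40 + \left(14 + 0\right) \left(-39 + 6\right)\right) = 2 \left(\left(-1\right) 3\right)^{2} \left(2 - 3\right) - \left(2 \cdot 40 + \left(14 + 0\right) \left(-39 + 6\right)\right) = 2 \left(-3\right)^{2} \left(2 - 3\right) - \left(80 + 14 \left(-33\right)\right) = 2 \cdot 9 \left(-1\right) - \left(80 - 462\right) = -18 - -382 = -18 + 382 = 364$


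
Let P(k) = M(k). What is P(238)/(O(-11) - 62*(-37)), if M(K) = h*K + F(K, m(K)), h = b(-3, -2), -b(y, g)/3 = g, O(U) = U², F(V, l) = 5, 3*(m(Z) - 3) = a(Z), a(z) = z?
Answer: 1433/2415 ≈ 0.59337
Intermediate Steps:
m(Z) = 3 + Z/3
b(y, g) = -3*g
h = 6 (h = -3*(-2) = 6)
M(K) = 5 + 6*K (M(K) = 6*K + 5 = 5 + 6*K)
P(k) = 5 + 6*k
P(238)/(O(-11) - 62*(-37)) = (5 + 6*238)/((-11)² - 62*(-37)) = (5 + 1428)/(121 + 2294) = 1433/2415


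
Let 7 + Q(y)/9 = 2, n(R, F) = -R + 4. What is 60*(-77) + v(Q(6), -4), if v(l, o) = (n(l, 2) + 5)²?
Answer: -1704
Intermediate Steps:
n(R, F) = 4 - R
Q(y) = -45 (Q(y) = -63 + 9*2 = -63 + 18 = -45)
v(l, o) = (9 - l)² (v(l, o) = ((4 - l) + 5)² = (9 - l)²)
60*(-77) + v(Q(6), -4) = 60*(-77) + (-9 - 45)² = -4620 + (-54)² = -4620 + 2916 = -1704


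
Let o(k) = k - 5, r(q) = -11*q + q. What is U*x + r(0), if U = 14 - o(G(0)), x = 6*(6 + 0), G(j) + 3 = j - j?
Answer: 792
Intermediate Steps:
G(j) = -3 (G(j) = -3 + (j - j) = -3 + 0 = -3)
r(q) = -10*q
o(k) = -5 + k
x = 36 (x = 6*6 = 36)
U = 22 (U = 14 - (-5 - 3) = 14 - 1*(-8) = 14 + 8 = 22)
U*x + r(0) = 22*36 - 10*0 = 792 + 0 = 792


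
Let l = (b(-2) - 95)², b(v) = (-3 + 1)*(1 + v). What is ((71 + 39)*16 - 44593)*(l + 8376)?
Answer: -729231825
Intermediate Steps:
b(v) = -2 - 2*v (b(v) = -2*(1 + v) = -2 - 2*v)
l = 8649 (l = ((-2 - 2*(-2)) - 95)² = ((-2 + 4) - 95)² = (2 - 95)² = (-93)² = 8649)
((71 + 39)*16 - 44593)*(l + 8376) = ((71 + 39)*16 - 44593)*(8649 + 8376) = (110*16 - 44593)*17025 = (1760 - 44593)*17025 = -42833*17025 = -729231825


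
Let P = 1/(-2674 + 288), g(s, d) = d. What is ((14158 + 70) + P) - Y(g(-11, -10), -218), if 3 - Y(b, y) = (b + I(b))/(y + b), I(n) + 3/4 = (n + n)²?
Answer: 5158389881/362672 ≈ 14223.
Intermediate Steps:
I(n) = -¾ + 4*n² (I(n) = -¾ + (n + n)² = -¾ + (2*n)² = -¾ + 4*n²)
Y(b, y) = 3 - (-¾ + b + 4*b²)/(b + y) (Y(b, y) = 3 - (b + (-¾ + 4*b²))/(y + b) = 3 - (-¾ + b + 4*b²)/(b + y))
P = -1/2386 (P = 1/(-2386) = -1/2386 ≈ -0.00041911)
((14158 + 70) + P) - Y(g(-11, -10), -218) = ((14158 + 70) - 1/2386) - (¾ - 4*(-10)² + 2*(-10) + 3*(-218))/(-10 - 218) = (14228 - 1/2386) - (¾ - 4*100 - 20 - 654)/(-228) = 33948007/2386 - (-1)*(¾ - 400 - 20 - 654)/228 = 33948007/2386 - (-1)*(-4293)/(228*4) = 33948007/2386 - 1*1431/304 = 33948007/2386 - 1431/304 = 5158389881/362672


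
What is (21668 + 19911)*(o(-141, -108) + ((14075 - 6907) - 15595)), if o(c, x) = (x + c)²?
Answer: 2227553346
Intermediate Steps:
o(c, x) = (c + x)²
(21668 + 19911)*(o(-141, -108) + ((14075 - 6907) - 15595)) = (21668 + 19911)*((-141 - 108)² + ((14075 - 6907) - 15595)) = 41579*((-249)² + (7168 - 15595)) = 41579*(62001 - 8427) = 41579*53574 = 2227553346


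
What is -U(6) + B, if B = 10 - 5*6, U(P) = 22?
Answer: -42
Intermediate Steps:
B = -20 (B = 10 - 30 = -20)
-U(6) + B = -1*22 - 20 = -22 - 20 = -42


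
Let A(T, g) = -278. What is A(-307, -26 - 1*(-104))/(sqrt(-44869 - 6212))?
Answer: 278*I*sqrt(51081)/51081 ≈ 1.23*I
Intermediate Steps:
A(-307, -26 - 1*(-104))/(sqrt(-44869 - 6212)) = -278/sqrt(-44869 - 6212) = -278*(-I*sqrt(51081)/51081) = -(-278)*I*sqrt(51081)/51081 = 278*I*sqrt(51081)/51081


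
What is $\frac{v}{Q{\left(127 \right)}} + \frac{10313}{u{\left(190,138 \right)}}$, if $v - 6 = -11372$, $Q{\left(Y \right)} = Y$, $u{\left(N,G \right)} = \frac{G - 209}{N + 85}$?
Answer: $- \frac{360988511}{9017} \approx -40034.0$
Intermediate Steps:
$u{\left(N,G \right)} = \frac{-209 + G}{85 + N}$
$v = -11366$ ($v = 6 - 11372 = -11366$)
$\frac{v}{Q{\left(127 \right)}} + \frac{10313}{u{\left(190,138 \right)}} = - \frac{11366}{127} + \frac{10313}{\frac{1}{85 + 190} \left(-209 + 138\right)} = \left(-11366\right) \frac{1}{127} + \frac{10313}{\frac{1}{275} \left(-71\right)} = - \frac{11366}{127} + \frac{10313}{\frac{1}{275} \left(-71\right)} = - \frac{11366}{127} + \frac{10313}{- \frac{71}{275}} = - \frac{11366}{127} + 10313 \left(- \frac{275}{71}\right) = - \frac{11366}{127} - \frac{2836075}{71} = - \frac{360988511}{9017}$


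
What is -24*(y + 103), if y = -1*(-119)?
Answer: -5328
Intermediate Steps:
y = 119
-24*(y + 103) = -24*(119 + 103) = -24*222 = -5328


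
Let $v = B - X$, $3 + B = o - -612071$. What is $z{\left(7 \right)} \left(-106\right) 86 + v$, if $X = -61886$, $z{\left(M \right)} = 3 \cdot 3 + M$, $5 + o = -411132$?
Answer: $116961$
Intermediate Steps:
$o = -411137$ ($o = -5 - 411132 = -411137$)
$z{\left(M \right)} = 9 + M$
$B = 200931$ ($B = -3 - -200934 = -3 + \left(-411137 + 612071\right) = -3 + 200934 = 200931$)
$v = 262817$ ($v = 200931 - -61886 = 200931 + 61886 = 262817$)
$z{\left(7 \right)} \left(-106\right) 86 + v = \left(9 + 7\right) \left(-106\right) 86 + 262817 = 16 \left(-106\right) 86 + 262817 = \left(-1696\right) 86 + 262817 = -145856 + 262817 = 116961$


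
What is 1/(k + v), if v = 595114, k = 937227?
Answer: 1/1532341 ≈ 6.5260e-7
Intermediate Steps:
1/(k + v) = 1/(937227 + 595114) = 1/1532341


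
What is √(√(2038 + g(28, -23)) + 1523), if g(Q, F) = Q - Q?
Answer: √(1523 + √2038) ≈ 39.600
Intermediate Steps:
g(Q, F) = 0
√(√(2038 + g(28, -23)) + 1523) = √(√(2038 + 0) + 1523) = √(√2038 + 1523) = √(1523 + √2038)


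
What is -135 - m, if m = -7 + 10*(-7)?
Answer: -58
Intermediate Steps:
m = -77 (m = -7 - 70 = -77)
-135 - m = -135 - 1*(-77) = -135 + 77 = -58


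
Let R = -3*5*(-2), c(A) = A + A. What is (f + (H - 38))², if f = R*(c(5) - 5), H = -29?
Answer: 6889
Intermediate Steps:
c(A) = 2*A
R = 30 (R = -15*(-2) = 30)
f = 150 (f = 30*(2*5 - 5) = 30*(10 - 5) = 30*5 = 150)
(f + (H - 38))² = (150 + (-29 - 38))² = (150 - 67)² = 83² = 6889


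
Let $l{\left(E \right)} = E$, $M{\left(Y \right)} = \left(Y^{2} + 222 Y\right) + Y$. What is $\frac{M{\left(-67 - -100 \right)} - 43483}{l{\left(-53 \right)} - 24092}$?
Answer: $\frac{637}{439} \approx 1.451$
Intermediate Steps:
$M{\left(Y \right)} = Y^{2} + 223 Y$
$\frac{M{\left(-67 - -100 \right)} - 43483}{l{\left(-53 \right)} - 24092} = \frac{\left(-67 - -100\right) \left(223 - -33\right) - 43483}{-53 - 24092} = \frac{\left(-67 + 100\right) \left(223 + \left(-67 + 100\right)\right) - 43483}{-24145} = \left(33 \left(223 + 33\right) - 43483\right) \left(- \frac{1}{24145}\right) = \left(33 \cdot 256 - 43483\right) \left(- \frac{1}{24145}\right) = \left(8448 - 43483\right) \left(- \frac{1}{24145}\right) = \left(-35035\right) \left(- \frac{1}{24145}\right) = \frac{637}{439}$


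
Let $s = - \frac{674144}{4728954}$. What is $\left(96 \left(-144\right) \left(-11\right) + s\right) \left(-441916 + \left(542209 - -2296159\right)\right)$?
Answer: $\frac{861647895595618112}{2364477} \approx 3.6441 \cdot 10^{11}$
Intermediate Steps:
$s = - \frac{337072}{2364477}$ ($s = \left(-674144\right) \frac{1}{4728954} = - \frac{337072}{2364477} \approx -0.14256$)
$\left(96 \left(-144\right) \left(-11\right) + s\right) \left(-441916 + \left(542209 - -2296159\right)\right) = \left(96 \left(-144\right) \left(-11\right) - \frac{337072}{2364477}\right) \left(-441916 + \left(542209 - -2296159\right)\right) = \left(\left(-13824\right) \left(-11\right) - \frac{337072}{2364477}\right) \left(-441916 + \left(542209 + 2296159\right)\right) = \left(152064 - \frac{337072}{2364477}\right) \left(-441916 + 2838368\right) = \frac{359551493456}{2364477} \cdot 2396452 = \frac{861647895595618112}{2364477}$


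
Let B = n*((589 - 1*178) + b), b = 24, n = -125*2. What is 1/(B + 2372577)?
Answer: 1/2263827 ≈ 4.4173e-7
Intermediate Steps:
n = -250
B = -108750 (B = -250*((589 - 1*178) + 24) = -250*((589 - 178) + 24) = -250*(411 + 24) = -250*435 = -108750)
1/(B + 2372577) = 1/(-108750 + 2372577) = 1/2263827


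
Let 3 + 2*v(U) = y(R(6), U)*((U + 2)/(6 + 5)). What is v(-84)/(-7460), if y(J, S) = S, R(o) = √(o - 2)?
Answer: -1371/32824 ≈ -0.041768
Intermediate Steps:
R(o) = √(-2 + o)
v(U) = -3/2 + U*(2/11 + U/11)/2 (v(U) = -3/2 + (U*((U + 2)/(6 + 5)))/2 = -3/2 + (U*((2 + U)/11))/2 = -3/2 + (U*((2 + U)*(1/11)))/2 = -3/2 + (U*(2/11 + U/11))/2 = -3/2 + U*(2/11 + U/11)/2)
v(-84)/(-7460) = (-3/2 + (1/11)*(-84) + (1/22)*(-84)²)/(-7460) = (-3/2 - 84/11 + (1/22)*7056)*(-1/7460) = (-3/2 - 84/11 + 3528/11)*(-1/7460) = (6855/22)*(-1/7460) = -1371/32824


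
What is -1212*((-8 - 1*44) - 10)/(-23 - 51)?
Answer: -37572/37 ≈ -1015.5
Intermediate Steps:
-1212*((-8 - 1*44) - 10)/(-23 - 51) = -1212*((-8 - 44) - 10)/(-74) = -1212*(-52 - 10)*(-1)/74 = -(-75144)*(-1)/74 = -1212*31/37 = -37572/37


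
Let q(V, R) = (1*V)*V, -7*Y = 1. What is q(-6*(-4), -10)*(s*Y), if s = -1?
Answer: 576/7 ≈ 82.286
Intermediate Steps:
Y = -1/7 (Y = -1/7*1 = -1/7 ≈ -0.14286)
q(V, R) = V**2 (q(V, R) = V*V = V**2)
q(-6*(-4), -10)*(s*Y) = (-6*(-4))**2*(-1*(-1/7)) = 24**2*(1/7) = 576*(1/7) = 576/7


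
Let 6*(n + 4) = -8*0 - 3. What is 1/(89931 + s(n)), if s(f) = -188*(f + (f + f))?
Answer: 1/92469 ≈ 1.0814e-5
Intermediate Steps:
n = -9/2 (n = -4 + (-8*0 - 3)/6 = -4 + (0 - 3)/6 = -4 + (⅙)*(-3) = -4 - ½ = -9/2 ≈ -4.5000)
s(f) = -564*f (s(f) = -188*(f + 2*f) = -564*f)
1/(89931 + s(n)) = 1/(89931 - 564*(-9/2)) = 1/(89931 + 2538) = 1/92469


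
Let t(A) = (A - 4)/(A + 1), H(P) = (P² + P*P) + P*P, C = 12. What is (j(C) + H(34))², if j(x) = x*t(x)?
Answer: 2041232400/169 ≈ 1.2078e+7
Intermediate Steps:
H(P) = 3*P² (H(P) = (P² + P²) + P² = 2*P² + P² = 3*P²)
t(A) = (-4 + A)/(1 + A)
j(x) = x*(-4 + x)/(1 + x) (j(x) = x*((-4 + x)/(1 + x)) = x*(-4 + x)/(1 + x))
(j(C) + H(34))² = (12*(-4 + 12)/(1 + 12) + 3*34²)² = (12*8/13 + 3*1156)² = (12*(1/13)*8 + 3468)² = (96/13 + 3468)² = (45180/13)² = 2041232400/169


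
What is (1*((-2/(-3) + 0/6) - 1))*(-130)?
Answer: 130/3 ≈ 43.333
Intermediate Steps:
(1*((-2/(-3) + 0/6) - 1))*(-130) = (1*((-2*(-1/3) + 0*(1/6)) - 1))*(-130) = (1*((2/3 + 0) - 1))*(-130) = (1*(2/3 - 1))*(-130) = (1*(-1/3))*(-130) = -1/3*(-130) = 130/3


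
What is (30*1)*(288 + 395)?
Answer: 20490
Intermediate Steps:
(30*1)*(288 + 395) = 30*683 = 20490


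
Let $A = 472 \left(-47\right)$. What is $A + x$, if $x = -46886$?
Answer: $-69070$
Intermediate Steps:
$A = -22184$
$A + x = -22184 - 46886 = -69070$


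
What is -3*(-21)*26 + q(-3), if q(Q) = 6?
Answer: 1644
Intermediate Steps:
-3*(-21)*26 + q(-3) = -3*(-21)*26 + 6 = 63*26 + 6 = 1638 + 6 = 1644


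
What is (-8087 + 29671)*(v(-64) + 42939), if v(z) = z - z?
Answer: 926795376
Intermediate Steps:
v(z) = 0
(-8087 + 29671)*(v(-64) + 42939) = (-8087 + 29671)*(0 + 42939) = 21584*42939 = 926795376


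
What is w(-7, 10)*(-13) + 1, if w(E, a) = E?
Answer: 92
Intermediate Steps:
w(-7, 10)*(-13) + 1 = -7*(-13) + 1 = 91 + 1 = 92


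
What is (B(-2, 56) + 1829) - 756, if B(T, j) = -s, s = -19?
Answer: 1092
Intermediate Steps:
B(T, j) = 19 (B(T, j) = -1*(-19) = 19)
(B(-2, 56) + 1829) - 756 = (19 + 1829) - 756 = 1848 - 756 = 1092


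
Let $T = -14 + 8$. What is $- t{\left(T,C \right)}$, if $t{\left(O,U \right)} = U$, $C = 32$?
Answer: $-32$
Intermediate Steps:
$T = -6$
$- t{\left(T,C \right)} = \left(-1\right) 32 = -32$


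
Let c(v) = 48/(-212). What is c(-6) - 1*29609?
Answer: -1569289/53 ≈ -29609.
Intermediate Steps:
c(v) = -12/53 (c(v) = 48*(-1/212) = -12/53)
c(-6) - 1*29609 = -12/53 - 1*29609 = -12/53 - 29609 = -1569289/53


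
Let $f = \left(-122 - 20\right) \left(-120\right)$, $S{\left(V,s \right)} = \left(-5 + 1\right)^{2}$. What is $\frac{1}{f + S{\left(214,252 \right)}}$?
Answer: $\frac{1}{17056} \approx 5.863 \cdot 10^{-5}$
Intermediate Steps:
$S{\left(V,s \right)} = 16$ ($S{\left(V,s \right)} = \left(-4\right)^{2} = 16$)
$f = 17040$ ($f = \left(-142\right) \left(-120\right) = 17040$)
$\frac{1}{f + S{\left(214,252 \right)}} = \frac{1}{17040 + 16} = \frac{1}{17056}$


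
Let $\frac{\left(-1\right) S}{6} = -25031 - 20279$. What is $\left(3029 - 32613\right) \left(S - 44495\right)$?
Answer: $-6726366160$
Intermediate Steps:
$S = 271860$ ($S = - 6 \left(-25031 - 20279\right) = \left(-6\right) \left(-45310\right) = 271860$)
$\left(3029 - 32613\right) \left(S - 44495\right) = \left(3029 - 32613\right) \left(271860 - 44495\right) = \left(-29584\right) 227365 = -6726366160$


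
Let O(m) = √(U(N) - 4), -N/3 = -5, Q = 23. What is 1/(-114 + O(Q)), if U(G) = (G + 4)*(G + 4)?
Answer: -38/4213 - √357/12639 ≈ -0.010515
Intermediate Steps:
N = 15 (N = -3*(-5) = 15)
U(G) = (4 + G)² (U(G) = (4 + G)*(4 + G) = (4 + G)²)
O(m) = √357 (O(m) = √((4 + 15)² - 4) = √(19² - 4) = √(361 - 4) = √357)
1/(-114 + O(Q)) = 1/(-114 + √357)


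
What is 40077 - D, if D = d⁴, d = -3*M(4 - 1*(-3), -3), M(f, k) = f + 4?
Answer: -1145844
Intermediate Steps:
M(f, k) = 4 + f
d = -33 (d = -3*(4 + (4 - 1*(-3))) = -3*(4 + (4 + 3)) = -3*(4 + 7) = -3*11 = -1*33 = -33)
D = 1185921 (D = (-33)⁴ = 1185921)
40077 - D = 40077 - 1*1185921 = 40077 - 1185921 = -1145844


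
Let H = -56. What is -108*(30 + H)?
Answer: 2808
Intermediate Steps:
-108*(30 + H) = -108*(30 - 56) = -108*(-26) = 2808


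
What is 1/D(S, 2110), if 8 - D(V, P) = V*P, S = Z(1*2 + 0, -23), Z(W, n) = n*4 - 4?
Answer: 1/202568 ≈ 4.9366e-6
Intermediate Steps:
Z(W, n) = -4 + 4*n (Z(W, n) = 4*n - 4 = -4 + 4*n)
S = -96 (S = -4 + 4*(-23) = -4 - 92 = -96)
D(V, P) = 8 - P*V (D(V, P) = 8 - V*P = 8 - P*V)
1/D(S, 2110) = 1/(8 - 1*2110*(-96)) = 1/(8 + 202560) = 1/202568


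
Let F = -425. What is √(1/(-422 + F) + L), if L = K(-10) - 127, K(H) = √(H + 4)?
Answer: √(-752990 + 5929*I*√6)/77 ≈ 0.10867 + 11.27*I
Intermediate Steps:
K(H) = √(4 + H)
L = -127 + I*√6 (L = √(4 - 10) - 127 = √(-6) - 127 = I*√6 - 127 = -127 + I*√6 ≈ -127.0 + 2.4495*I)
√(1/(-422 + F) + L) = √(1/(-422 - 425) + (-127 + I*√6)) = √(1/(-847) + (-127 + I*√6)) = √(-1/847 + (-127 + I*√6)) = √(-107570/847 + I*√6)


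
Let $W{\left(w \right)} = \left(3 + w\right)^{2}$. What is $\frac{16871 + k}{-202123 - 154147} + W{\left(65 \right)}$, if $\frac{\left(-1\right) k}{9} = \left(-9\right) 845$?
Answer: $\frac{823653582}{178135} \approx 4623.8$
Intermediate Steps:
$k = 68445$ ($k = - 9 \left(\left(-9\right) 845\right) = \left(-9\right) \left(-7605\right) = 68445$)
$\frac{16871 + k}{-202123 - 154147} + W{\left(65 \right)} = \frac{16871 + 68445}{-202123 - 154147} + \left(3 + 65\right)^{2} = \frac{85316}{-356270} + 68^{2} = 85316 \left(- \frac{1}{356270}\right) + 4624 = - \frac{42658}{178135} + 4624 = \frac{823653582}{178135}$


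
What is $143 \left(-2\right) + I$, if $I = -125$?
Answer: $-411$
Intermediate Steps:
$143 \left(-2\right) + I = 143 \left(-2\right) - 125 = -286 - 125 = -411$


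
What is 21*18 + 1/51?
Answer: 19279/51 ≈ 378.02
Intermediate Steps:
21*18 + 1/51 = 378 + 1/51 = 19279/51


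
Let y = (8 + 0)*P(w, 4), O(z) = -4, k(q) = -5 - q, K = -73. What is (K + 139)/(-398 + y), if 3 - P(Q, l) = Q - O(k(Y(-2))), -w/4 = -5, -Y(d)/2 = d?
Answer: -33/283 ≈ -0.11661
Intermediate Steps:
Y(d) = -2*d
w = 20 (w = -4*(-5) = 20)
P(Q, l) = -1 - Q (P(Q, l) = 3 - (Q - 1*(-4)) = 3 - (Q + 4) = 3 - (4 + Q) = 3 + (-4 - Q) = -1 - Q)
y = -168 (y = (8 + 0)*(-1 - 1*20) = 8*(-1 - 20) = 8*(-21) = -168)
(K + 139)/(-398 + y) = (-73 + 139)/(-398 - 168) = 66/(-566) = 66*(-1/566) = -33/283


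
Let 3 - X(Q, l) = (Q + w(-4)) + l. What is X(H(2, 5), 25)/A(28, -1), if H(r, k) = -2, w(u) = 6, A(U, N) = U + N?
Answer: -26/27 ≈ -0.96296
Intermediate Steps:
A(U, N) = N + U
X(Q, l) = -3 - Q - l (X(Q, l) = 3 - ((Q + 6) + l) = 3 - ((6 + Q) + l) = 3 - (6 + Q + l) = 3 + (-6 - Q - l) = -3 - Q - l)
X(H(2, 5), 25)/A(28, -1) = (-3 - 1*(-2) - 1*25)/(-1 + 28) = (-3 + 2 - 25)/27 = -26*1/27 = -26/27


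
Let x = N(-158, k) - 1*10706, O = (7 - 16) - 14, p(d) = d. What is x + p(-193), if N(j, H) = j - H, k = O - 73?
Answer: -10961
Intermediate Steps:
O = -23 (O = -9 - 14 = -23)
k = -96 (k = -23 - 73 = -96)
x = -10768 (x = (-158 - 1*(-96)) - 1*10706 = (-158 + 96) - 10706 = -62 - 10706 = -10768)
x + p(-193) = -10768 - 193 = -10961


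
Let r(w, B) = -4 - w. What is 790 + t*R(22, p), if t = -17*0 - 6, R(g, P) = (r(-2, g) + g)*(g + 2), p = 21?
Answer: -2090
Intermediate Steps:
R(g, P) = (-2 + g)*(2 + g) (R(g, P) = ((-4 - 1*(-2)) + g)*(g + 2) = ((-4 + 2) + g)*(2 + g) = (-2 + g)*(2 + g))
t = -6 (t = 0 - 6 = -6)
790 + t*R(22, p) = 790 - 6*(-4 + 22²) = 790 - 6*(-4 + 484) = 790 - 6*480 = 790 - 2880 = -2090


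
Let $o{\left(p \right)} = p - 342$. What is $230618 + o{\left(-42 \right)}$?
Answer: $230234$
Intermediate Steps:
$o{\left(p \right)} = -342 + p$ ($o{\left(p \right)} = p - 342 = -342 + p$)
$230618 + o{\left(-42 \right)} = 230618 - 384 = 230234$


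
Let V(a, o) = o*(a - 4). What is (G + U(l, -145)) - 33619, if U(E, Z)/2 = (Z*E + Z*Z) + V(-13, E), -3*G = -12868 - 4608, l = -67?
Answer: 107893/3 ≈ 35964.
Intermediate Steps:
V(a, o) = o*(-4 + a)
G = 17476/3 (G = -(-12868 - 4608)/3 = -⅓*(-17476) = 17476/3 ≈ 5825.3)
U(E, Z) = -34*E + 2*Z² + 2*E*Z (U(E, Z) = 2*((Z*E + Z*Z) + E*(-4 - 13)) = 2*((E*Z + Z²) + E*(-17)) = 2*((Z² + E*Z) - 17*E) = 2*(Z² - 17*E + E*Z) = -34*E + 2*Z² + 2*E*Z)
(G + U(l, -145)) - 33619 = (17476/3 + (-34*(-67) + 2*(-145)² + 2*(-67)*(-145))) - 33619 = (17476/3 + (2278 + 2*21025 + 19430)) - 33619 = (17476/3 + (2278 + 42050 + 19430)) - 33619 = (17476/3 + 63758) - 33619 = 208750/3 - 33619 = 107893/3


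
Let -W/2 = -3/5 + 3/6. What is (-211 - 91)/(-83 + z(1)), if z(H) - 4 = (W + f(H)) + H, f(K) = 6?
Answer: 1510/359 ≈ 4.2061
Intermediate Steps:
W = 1/5 (W = -2*(-3/5 + 3/6) = -2*(-3*1/5 + 3*(1/6)) = -2*(-3/5 + 1/2) = -2*(-1/10) = 1/5 ≈ 0.20000)
z(H) = 51/5 + H (z(H) = 4 + ((1/5 + 6) + H) = 4 + (31/5 + H) = 51/5 + H)
(-211 - 91)/(-83 + z(1)) = (-211 - 91)/(-83 + (51/5 + 1)) = -302/(-83 + 56/5) = -302/(-359/5) = -302*(-5/359) = 1510/359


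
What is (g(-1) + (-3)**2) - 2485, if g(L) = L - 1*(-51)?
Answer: -2426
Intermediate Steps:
g(L) = 51 + L (g(L) = L + 51 = 51 + L)
(g(-1) + (-3)**2) - 2485 = ((51 - 1) + (-3)**2) - 2485 = (50 + 9) - 2485 = 59 - 2485 = -2426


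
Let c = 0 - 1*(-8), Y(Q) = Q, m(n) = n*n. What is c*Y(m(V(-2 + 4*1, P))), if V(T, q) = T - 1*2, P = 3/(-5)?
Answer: 0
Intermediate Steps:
P = -3/5 (P = 3*(-1/5) = -3/5 ≈ -0.60000)
V(T, q) = -2 + T (V(T, q) = T - 2 = -2 + T)
m(n) = n**2
c = 8 (c = 0 + 8 = 8)
c*Y(m(V(-2 + 4*1, P))) = 8*(-2 + (-2 + 4*1))**2 = 8*(-2 + (-2 + 4))**2 = 8*(-2 + 2)**2 = 8*0**2 = 8*0 = 0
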